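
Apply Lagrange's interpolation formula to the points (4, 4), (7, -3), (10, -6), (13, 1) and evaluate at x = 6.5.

Lagrange interpolation formula:
P(x) = Σ yᵢ × Lᵢ(x)
where Lᵢ(x) = Π_{j≠i} (x - xⱼ)/(xᵢ - xⱼ)

L_0(6.5) = (6.5 - 7)/(4 - 7) × (6.5 - 10)/(4 - 10) × (6.5 - 13)/(4 - 13) = 0.070216
L_1(6.5) = (6.5 - 4)/(7 - 4) × (6.5 - 10)/(7 - 10) × (6.5 - 13)/(7 - 13) = 1.053241
L_2(6.5) = (6.5 - 4)/(10 - 4) × (6.5 - 7)/(10 - 7) × (6.5 - 13)/(10 - 13) = -0.150463
L_3(6.5) = (6.5 - 4)/(13 - 4) × (6.5 - 7)/(13 - 7) × (6.5 - 10)/(13 - 10) = 0.027006

P(6.5) = 4×L_0(6.5) + (-3)×L_1(6.5) + (-6)×L_2(6.5) + 1×L_3(6.5)
P(6.5) = -1.949074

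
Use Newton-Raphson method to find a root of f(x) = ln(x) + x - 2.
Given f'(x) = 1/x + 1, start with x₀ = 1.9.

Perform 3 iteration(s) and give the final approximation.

f(x) = ln(x) + x - 2
f'(x) = 1/x + 1
x₀ = 1.9

Newton-Raphson formula: x_{n+1} = x_n - f(x_n)/f'(x_n)

Iteration 1:
  f(1.900000) = 0.541854
  f'(1.900000) = 1.526316
  x_1 = 1.900000 - 0.541854/1.526316 = 1.544992
Iteration 2:
  f(1.544992) = -0.019989
  f'(1.544992) = 1.647252
  x_2 = 1.544992 - (-0.019989)/1.647252 = 1.557127
Iteration 3:
  f(1.557127) = -0.000031
  f'(1.557127) = 1.642208
  x_3 = 1.557127 - (-0.000031)/1.642208 = 1.557146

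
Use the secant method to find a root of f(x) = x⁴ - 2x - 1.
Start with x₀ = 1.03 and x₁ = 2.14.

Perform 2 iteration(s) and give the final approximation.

f(x) = x⁴ - 2x - 1
x₀ = 1.03, x₁ = 2.14

Secant formula: x_{n+1} = x_n - f(x_n)(x_n - x_{n-1})/(f(x_n) - f(x_{n-1}))

Iteration 1:
  f(1.030000) = -1.934491
  f(2.140000) = 15.692736
  x_2 = 2.140000 - 15.692736×(2.140000 - 1.030000)/(15.692736 - (-1.934491))
       = 1.151816
Iteration 2:
  f(2.140000) = 15.692736
  f(1.151816) = -1.543550
  x_3 = 1.151816 - (-1.543550)×(1.151816 - 2.140000)/(-1.543550 - 15.692736)
       = 1.240311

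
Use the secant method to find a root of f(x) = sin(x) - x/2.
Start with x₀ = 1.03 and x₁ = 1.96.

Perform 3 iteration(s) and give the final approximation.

f(x) = sin(x) - x/2
x₀ = 1.03, x₁ = 1.96

Secant formula: x_{n+1} = x_n - f(x_n)(x_n - x_{n-1})/(f(x_n) - f(x_{n-1}))

Iteration 1:
  f(1.030000) = 0.342299
  f(1.960000) = -0.054788
  x_2 = 1.960000 - (-0.054788)×(1.960000 - 1.030000)/(-0.054788 - 0.342299)
       = 1.831682
Iteration 2:
  f(1.960000) = -0.054788
  f(1.831682) = 0.050321
  x_3 = 1.831682 - 0.050321×(1.831682 - 1.960000)/(0.050321 - (-0.054788))
       = 1.893114
Iteration 3:
  f(1.831682) = 0.050321
  f(1.893114) = 0.001947
  x_4 = 1.893114 - 0.001947×(1.893114 - 1.831682)/(0.001947 - 0.050321)
       = 1.895586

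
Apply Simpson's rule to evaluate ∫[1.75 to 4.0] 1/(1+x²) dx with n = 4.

f(x) = 1/(1+x²)
a = 1.75, b = 4.0, n = 4
h = (b - a)/n = 0.562500

Simpson's rule: (h/3)[f(x₀) + 4f(x₁) + 2f(x₂) + ... + f(xₙ)]

x_0 = 1.7500, f(x_0) = 0.246154, coefficient = 1
x_1 = 2.3125, f(x_1) = 0.157538, coefficient = 4
x_2 = 2.8750, f(x_2) = 0.107926, coefficient = 2
x_3 = 3.4375, f(x_3) = 0.078025, coefficient = 4
x_4 = 4.0000, f(x_4) = 0.058824, coefficient = 1

I ≈ (0.562500/3) × 1.463083 = 0.274328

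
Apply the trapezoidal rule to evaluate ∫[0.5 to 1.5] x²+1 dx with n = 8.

f(x) = x²+1
a = 0.5, b = 1.5, n = 8
h = (b - a)/n = 0.125000

Trapezoidal rule: (h/2)[f(x₀) + 2f(x₁) + 2f(x₂) + ... + f(xₙ)]

x_0 = 0.5000, f(x_0) = 1.250000, coefficient = 1
x_1 = 0.6250, f(x_1) = 1.390625, coefficient = 2
x_2 = 0.7500, f(x_2) = 1.562500, coefficient = 2
x_3 = 0.8750, f(x_3) = 1.765625, coefficient = 2
x_4 = 1.0000, f(x_4) = 2.000000, coefficient = 2
x_5 = 1.1250, f(x_5) = 2.265625, coefficient = 2
x_6 = 1.2500, f(x_6) = 2.562500, coefficient = 2
x_7 = 1.3750, f(x_7) = 2.890625, coefficient = 2
x_8 = 1.5000, f(x_8) = 3.250000, coefficient = 1

I ≈ (0.125000/2) × 33.375000 = 2.085938
Exact value: 2.083333
Error: 0.002604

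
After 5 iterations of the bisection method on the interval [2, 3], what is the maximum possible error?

Bisection error bound: |error| ≤ (b-a)/2^n
|error| ≤ (3 - 2)/2^5 = 1/2^5
|error| ≤ 0.0312500000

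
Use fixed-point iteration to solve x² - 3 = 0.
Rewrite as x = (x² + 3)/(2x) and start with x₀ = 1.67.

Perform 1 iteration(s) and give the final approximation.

Equation: x² - 3 = 0
Fixed-point form: x = (x² + 3)/(2x)
x₀ = 1.67

x_1 = g(1.670000) = 1.733204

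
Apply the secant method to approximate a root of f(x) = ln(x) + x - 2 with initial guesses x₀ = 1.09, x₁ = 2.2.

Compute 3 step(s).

f(x) = ln(x) + x - 2
x₀ = 1.09, x₁ = 2.2

Secant formula: x_{n+1} = x_n - f(x_n)(x_n - x_{n-1})/(f(x_n) - f(x_{n-1}))

Iteration 1:
  f(1.090000) = -0.823822
  f(2.200000) = 0.988457
  x_2 = 2.200000 - 0.988457×(2.200000 - 1.090000)/(0.988457 - (-0.823822))
       = 1.594581
Iteration 2:
  f(2.200000) = 0.988457
  f(1.594581) = 0.061193
  x_3 = 1.594581 - 0.061193×(1.594581 - 2.200000)/(0.061193 - 0.988457)
       = 1.554628
Iteration 3:
  f(1.594581) = 0.061193
  f(1.554628) = -0.004135
  x_4 = 1.554628 - (-0.004135)×(1.554628 - 1.594581)/(-0.004135 - 0.061193)
       = 1.557157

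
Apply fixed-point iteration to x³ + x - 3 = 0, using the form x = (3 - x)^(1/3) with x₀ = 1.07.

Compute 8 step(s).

Equation: x³ + x - 3 = 0
Fixed-point form: x = (3 - x)^(1/3)
x₀ = 1.07

x_1 = g(1.070000) = 1.245047
x_2 = g(1.245047) = 1.206207
x_3 = g(1.206207) = 1.215041
x_4 = g(1.215041) = 1.213043
x_5 = g(1.213043) = 1.213495
x_6 = g(1.213495) = 1.213393
x_7 = g(1.213393) = 1.213416
x_8 = g(1.213416) = 1.213411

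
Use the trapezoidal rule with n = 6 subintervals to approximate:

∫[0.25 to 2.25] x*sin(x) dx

f(x) = x*sin(x)
a = 0.25, b = 2.25, n = 6
h = (b - a)/n = 0.333333

Trapezoidal rule: (h/2)[f(x₀) + 2f(x₁) + 2f(x₂) + ... + f(xₙ)]

x_0 = 0.2500, f(x_0) = 0.061851, coefficient = 1
x_1 = 0.5833, f(x_1) = 0.321305, coefficient = 2
x_2 = 0.9167, f(x_2) = 0.727446, coefficient = 2
x_3 = 1.2500, f(x_3) = 1.186231, coefficient = 2
x_4 = 1.5833, f(x_4) = 1.583209, coefficient = 2
x_5 = 1.9167, f(x_5) = 1.803163, coefficient = 2
x_6 = 2.2500, f(x_6) = 1.750665, coefficient = 1

I ≈ (0.333333/2) × 13.055224 = 2.175871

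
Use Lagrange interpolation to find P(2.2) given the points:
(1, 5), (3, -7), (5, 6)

Lagrange interpolation formula:
P(x) = Σ yᵢ × Lᵢ(x)
where Lᵢ(x) = Π_{j≠i} (x - xⱼ)/(xᵢ - xⱼ)

L_0(2.2) = (2.2 - 3)/(1 - 3) × (2.2 - 5)/(1 - 5) = 0.280000
L_1(2.2) = (2.2 - 1)/(3 - 1) × (2.2 - 5)/(3 - 5) = 0.840000
L_2(2.2) = (2.2 - 1)/(5 - 1) × (2.2 - 3)/(5 - 3) = -0.120000

P(2.2) = 5×L_0(2.2) + (-7)×L_1(2.2) + 6×L_2(2.2)
P(2.2) = -5.200000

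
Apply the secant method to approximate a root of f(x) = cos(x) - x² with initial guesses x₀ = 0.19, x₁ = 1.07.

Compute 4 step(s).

f(x) = cos(x) - x²
x₀ = 0.19, x₁ = 1.07

Secant formula: x_{n+1} = x_n - f(x_n)(x_n - x_{n-1})/(f(x_n) - f(x_{n-1}))

Iteration 1:
  f(0.190000) = 0.945904
  f(1.070000) = -0.664776
  x_2 = 1.070000 - (-0.664776)×(1.070000 - 0.190000)/(-0.664776 - 0.945904)
       = 0.706798
Iteration 2:
  f(1.070000) = -0.664776
  f(0.706798) = 0.260882
  x_3 = 0.706798 - 0.260882×(0.706798 - 1.070000)/(0.260882 - (-0.664776))
       = 0.809161
Iteration 3:
  f(0.706798) = 0.260882
  f(0.809161) = 0.035365
  x_4 = 0.809161 - 0.035365×(0.809161 - 0.706798)/(0.035365 - 0.260882)
       = 0.825213
Iteration 4:
  f(0.809161) = 0.035365
  f(0.825213) = -0.002576
  x_5 = 0.825213 - (-0.002576)×(0.825213 - 0.809161)/(-0.002576 - 0.035365)
       = 0.824123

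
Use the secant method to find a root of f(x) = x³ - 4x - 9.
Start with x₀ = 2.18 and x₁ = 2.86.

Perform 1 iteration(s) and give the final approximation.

f(x) = x³ - 4x - 9
x₀ = 2.18, x₁ = 2.86

Secant formula: x_{n+1} = x_n - f(x_n)(x_n - x_{n-1})/(f(x_n) - f(x_{n-1}))

Iteration 1:
  f(2.180000) = -7.359768
  f(2.860000) = 2.953656
  x_2 = 2.860000 - 2.953656×(2.860000 - 2.180000)/(2.953656 - (-7.359768))
       = 2.665255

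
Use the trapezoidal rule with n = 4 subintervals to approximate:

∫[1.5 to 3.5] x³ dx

f(x) = x³
a = 1.5, b = 3.5, n = 4
h = (b - a)/n = 0.500000

Trapezoidal rule: (h/2)[f(x₀) + 2f(x₁) + 2f(x₂) + ... + f(xₙ)]

x_0 = 1.5000, f(x_0) = 3.375000, coefficient = 1
x_1 = 2.0000, f(x_1) = 8.000000, coefficient = 2
x_2 = 2.5000, f(x_2) = 15.625000, coefficient = 2
x_3 = 3.0000, f(x_3) = 27.000000, coefficient = 2
x_4 = 3.5000, f(x_4) = 42.875000, coefficient = 1

I ≈ (0.500000/2) × 147.500000 = 36.875000
Exact value: 36.250000
Error: 0.625000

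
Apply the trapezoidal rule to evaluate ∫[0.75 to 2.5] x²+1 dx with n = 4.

f(x) = x²+1
a = 0.75, b = 2.5, n = 4
h = (b - a)/n = 0.437500

Trapezoidal rule: (h/2)[f(x₀) + 2f(x₁) + 2f(x₂) + ... + f(xₙ)]

x_0 = 0.7500, f(x_0) = 1.562500, coefficient = 1
x_1 = 1.1875, f(x_1) = 2.410156, coefficient = 2
x_2 = 1.6250, f(x_2) = 3.640625, coefficient = 2
x_3 = 2.0625, f(x_3) = 5.253906, coefficient = 2
x_4 = 2.5000, f(x_4) = 7.250000, coefficient = 1

I ≈ (0.437500/2) × 31.421875 = 6.873535
Exact value: 6.817708
Error: 0.055827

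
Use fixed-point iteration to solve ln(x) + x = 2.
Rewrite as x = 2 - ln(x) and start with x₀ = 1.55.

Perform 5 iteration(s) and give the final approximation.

Equation: ln(x) + x = 2
Fixed-point form: x = 2 - ln(x)
x₀ = 1.55

x_1 = g(1.550000) = 1.561745
x_2 = g(1.561745) = 1.554196
x_3 = g(1.554196) = 1.559042
x_4 = g(1.559042) = 1.555929
x_5 = g(1.555929) = 1.557927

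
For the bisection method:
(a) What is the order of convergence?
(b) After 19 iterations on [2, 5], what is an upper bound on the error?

(a) Bisection has linear (order 1) convergence; the error is halved each step.

(b) Error bound = (b-a)/2^n = (5 - 2)/2^{19}
    = 3/2^{19}

(a) 1 (linear); (b) error ≤ 5.72e-06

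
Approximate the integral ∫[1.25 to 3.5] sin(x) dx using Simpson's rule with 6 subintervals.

f(x) = sin(x)
a = 1.25, b = 3.5, n = 6
h = (b - a)/n = 0.375000

Simpson's rule: (h/3)[f(x₀) + 4f(x₁) + 2f(x₂) + ... + f(xₙ)]

x_0 = 1.2500, f(x_0) = 0.948985, coefficient = 1
x_1 = 1.6250, f(x_1) = 0.998531, coefficient = 4
x_2 = 2.0000, f(x_2) = 0.909297, coefficient = 2
x_3 = 2.3750, f(x_3) = 0.693685, coefficient = 4
x_4 = 2.7500, f(x_4) = 0.381661, coefficient = 2
x_5 = 3.1250, f(x_5) = 0.016592, coefficient = 4
x_6 = 3.5000, f(x_6) = -0.350783, coefficient = 1

I ≈ (0.375000/3) × 10.015351 = 1.251919
Exact value: 1.251779
Error: 0.000140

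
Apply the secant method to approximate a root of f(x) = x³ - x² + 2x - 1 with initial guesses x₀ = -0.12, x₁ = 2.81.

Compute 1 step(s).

f(x) = x³ - x² + 2x - 1
x₀ = -0.12, x₁ = 2.81

Secant formula: x_{n+1} = x_n - f(x_n)(x_n - x_{n-1})/(f(x_n) - f(x_{n-1}))

Iteration 1:
  f(-0.120000) = -1.256128
  f(2.810000) = 18.911941
  x_2 = 2.810000 - 18.911941×(2.810000 - (-0.120000))/(18.911941 - (-1.256128))
       = 0.062489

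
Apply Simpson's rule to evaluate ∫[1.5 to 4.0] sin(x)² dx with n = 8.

f(x) = sin(x)²
a = 1.5, b = 4.0, n = 8
h = (b - a)/n = 0.312500

Simpson's rule: (h/3)[f(x₀) + 4f(x₁) + 2f(x₂) + ... + f(xₙ)]

x_0 = 1.5000, f(x_0) = 0.994996, coefficient = 1
x_1 = 1.8125, f(x_1) = 0.942708, coefficient = 4
x_2 = 2.1250, f(x_2) = 0.723044, coefficient = 2
x_3 = 2.4375, f(x_3) = 0.419052, coefficient = 4
x_4 = 2.7500, f(x_4) = 0.145665, coefficient = 2
x_5 = 3.0625, f(x_5) = 0.006243, coefficient = 4
x_6 = 3.3750, f(x_6) = 0.053497, coefficient = 2
x_7 = 3.6875, f(x_7) = 0.269562, coefficient = 4
x_8 = 4.0000, f(x_8) = 0.572750, coefficient = 1

I ≈ (0.312500/3) × 9.962419 = 1.037752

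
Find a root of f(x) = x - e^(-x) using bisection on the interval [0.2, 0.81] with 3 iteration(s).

f(x) = x - e^(-x)
Initial interval: [0.2, 0.81]

Iteration 1:
  c_1 = (0.200000 + 0.810000)/2 = 0.505000
  f(c_1) = f(0.505000) = -0.098506
  f(a) × f(c) ≥ 0, new interval: [0.505000, 0.810000]
Iteration 2:
  c_2 = (0.505000 + 0.810000)/2 = 0.657500
  f(c_2) = f(0.657500) = 0.139355
  f(a) × f(c) < 0, new interval: [0.505000, 0.657500]
Iteration 3:
  c_3 = (0.505000 + 0.657500)/2 = 0.581250
  f(c_3) = f(0.581250) = 0.022051
  f(a) × f(c) < 0, new interval: [0.505000, 0.581250]

After 3 iteration(s), the approximation is c_3 = 0.581250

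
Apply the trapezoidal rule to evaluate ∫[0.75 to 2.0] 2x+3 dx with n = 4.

f(x) = 2x+3
a = 0.75, b = 2.0, n = 4
h = (b - a)/n = 0.312500

Trapezoidal rule: (h/2)[f(x₀) + 2f(x₁) + 2f(x₂) + ... + f(xₙ)]

x_0 = 0.7500, f(x_0) = 4.500000, coefficient = 1
x_1 = 1.0625, f(x_1) = 5.125000, coefficient = 2
x_2 = 1.3750, f(x_2) = 5.750000, coefficient = 2
x_3 = 1.6875, f(x_3) = 6.375000, coefficient = 2
x_4 = 2.0000, f(x_4) = 7.000000, coefficient = 1

I ≈ (0.312500/2) × 46.000000 = 7.187500
Exact value: 7.187500
Error: 0.000000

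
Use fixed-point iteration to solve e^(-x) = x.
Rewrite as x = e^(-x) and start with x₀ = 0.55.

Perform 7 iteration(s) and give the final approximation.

Equation: e^(-x) = x
Fixed-point form: x = e^(-x)
x₀ = 0.55

x_1 = g(0.550000) = 0.576950
x_2 = g(0.576950) = 0.561609
x_3 = g(0.561609) = 0.570291
x_4 = g(0.570291) = 0.565361
x_5 = g(0.565361) = 0.568155
x_6 = g(0.568155) = 0.566570
x_7 = g(0.566570) = 0.567469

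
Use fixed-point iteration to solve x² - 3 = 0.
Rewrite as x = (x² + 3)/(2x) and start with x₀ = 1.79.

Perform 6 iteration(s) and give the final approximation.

Equation: x² - 3 = 0
Fixed-point form: x = (x² + 3)/(2x)
x₀ = 1.79

x_1 = g(1.790000) = 1.732989
x_2 = g(1.732989) = 1.732051
x_3 = g(1.732051) = 1.732051
x_4 = g(1.732051) = 1.732051
x_5 = g(1.732051) = 1.732051
x_6 = g(1.732051) = 1.732051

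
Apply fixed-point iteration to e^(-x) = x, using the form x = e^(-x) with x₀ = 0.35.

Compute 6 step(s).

Equation: e^(-x) = x
Fixed-point form: x = e^(-x)
x₀ = 0.35

x_1 = g(0.350000) = 0.704688
x_2 = g(0.704688) = 0.494263
x_3 = g(0.494263) = 0.610020
x_4 = g(0.610020) = 0.543340
x_5 = g(0.543340) = 0.580805
x_6 = g(0.580805) = 0.559448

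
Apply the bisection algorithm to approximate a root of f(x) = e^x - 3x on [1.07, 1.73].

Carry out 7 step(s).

f(x) = e^x - 3x
Initial interval: [1.07, 1.73]

Iteration 1:
  c_1 = (1.070000 + 1.730000)/2 = 1.400000
  f(c_1) = f(1.400000) = -0.144800
  f(a) × f(c) ≥ 0, new interval: [1.400000, 1.730000]
Iteration 2:
  c_2 = (1.400000 + 1.730000)/2 = 1.565000
  f(c_2) = f(1.565000) = 0.087675
  f(a) × f(c) < 0, new interval: [1.400000, 1.565000]
Iteration 3:
  c_3 = (1.400000 + 1.565000)/2 = 1.482500
  f(c_3) = f(1.482500) = -0.043558
  f(a) × f(c) ≥ 0, new interval: [1.482500, 1.565000]
Iteration 4:
  c_4 = (1.482500 + 1.565000)/2 = 1.523750
  f(c_4) = f(1.523750) = 0.018153
  f(a) × f(c) < 0, new interval: [1.482500, 1.523750]
Iteration 5:
  c_5 = (1.482500 + 1.523750)/2 = 1.503125
  f(c_5) = f(1.503125) = -0.013659
  f(a) × f(c) ≥ 0, new interval: [1.503125, 1.523750]
Iteration 6:
  c_6 = (1.503125 + 1.523750)/2 = 1.513437
  f(c_6) = f(1.513437) = 0.002006
  f(a) × f(c) < 0, new interval: [1.503125, 1.513437]
Iteration 7:
  c_7 = (1.503125 + 1.513437)/2 = 1.508281
  f(c_7) = f(1.508281) = -0.005887
  f(a) × f(c) ≥ 0, new interval: [1.508281, 1.513437]

After 7 iteration(s), the approximation is c_7 = 1.508281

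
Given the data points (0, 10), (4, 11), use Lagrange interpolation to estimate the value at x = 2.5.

Lagrange interpolation formula:
P(x) = Σ yᵢ × Lᵢ(x)
where Lᵢ(x) = Π_{j≠i} (x - xⱼ)/(xᵢ - xⱼ)

L_0(2.5) = (2.5 - 4)/(0 - 4) = 0.375000
L_1(2.5) = (2.5 - 0)/(4 - 0) = 0.625000

P(2.5) = 10×L_0(2.5) + 11×L_1(2.5)
P(2.5) = 10.625000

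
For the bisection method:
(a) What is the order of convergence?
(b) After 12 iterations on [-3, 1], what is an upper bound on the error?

(a) Bisection has linear (order 1) convergence; the error is halved each step.

(b) Error bound = (b-a)/2^n = (1 - (-3))/2^{12}
    = 4/2^{12}

(a) 1 (linear); (b) error ≤ 9.77e-04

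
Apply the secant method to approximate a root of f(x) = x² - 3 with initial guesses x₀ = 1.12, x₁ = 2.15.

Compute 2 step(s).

f(x) = x² - 3
x₀ = 1.12, x₁ = 2.15

Secant formula: x_{n+1} = x_n - f(x_n)(x_n - x_{n-1})/(f(x_n) - f(x_{n-1}))

Iteration 1:
  f(1.120000) = -1.745600
  f(2.150000) = 1.622500
  x_2 = 2.150000 - 1.622500×(2.150000 - 1.120000)/(1.622500 - (-1.745600))
       = 1.653823
Iteration 2:
  f(2.150000) = 1.622500
  f(1.653823) = -0.264871
  x_3 = 1.653823 - (-0.264871)×(1.653823 - 2.150000)/(-0.264871 - 1.622500)
       = 1.723455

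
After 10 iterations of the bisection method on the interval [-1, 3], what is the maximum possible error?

Bisection error bound: |error| ≤ (b-a)/2^n
|error| ≤ (3 - (-1))/2^10 = 4/2^10
|error| ≤ 0.0039062500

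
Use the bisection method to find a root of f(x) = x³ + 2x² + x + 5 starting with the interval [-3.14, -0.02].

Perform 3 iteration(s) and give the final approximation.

f(x) = x³ + 2x² + x + 5
Initial interval: [-3.14, -0.02]

Iteration 1:
  c_1 = (-3.140000 + (-0.020000))/2 = -1.580000
  f(c_1) = f(-1.580000) = 4.468488
  f(a) × f(c) < 0, new interval: [-3.140000, -1.580000]
Iteration 2:
  c_2 = (-3.140000 + (-1.580000))/2 = -2.360000
  f(c_2) = f(-2.360000) = 0.634944
  f(a) × f(c) < 0, new interval: [-3.140000, -2.360000]
Iteration 3:
  c_3 = (-3.140000 + (-2.360000))/2 = -2.750000
  f(c_3) = f(-2.750000) = -3.421875
  f(a) × f(c) ≥ 0, new interval: [-2.750000, -2.360000]

After 3 iteration(s), the approximation is c_3 = -2.750000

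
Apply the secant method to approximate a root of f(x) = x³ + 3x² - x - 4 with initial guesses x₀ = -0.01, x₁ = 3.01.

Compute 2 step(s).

f(x) = x³ + 3x² - x - 4
x₀ = -0.01, x₁ = 3.01

Secant formula: x_{n+1} = x_n - f(x_n)(x_n - x_{n-1})/(f(x_n) - f(x_{n-1}))

Iteration 1:
  f(-0.010000) = -3.989701
  f(3.010000) = 47.441201
  x_2 = 3.010000 - 47.441201×(3.010000 - (-0.010000))/(47.441201 - (-3.989701))
       = 0.224273
Iteration 2:
  f(3.010000) = 47.441201
  f(0.224273) = -4.062097
  x_3 = 0.224273 - (-4.062097)×(0.224273 - 3.010000)/(-4.062097 - 47.441201)
       = 0.443985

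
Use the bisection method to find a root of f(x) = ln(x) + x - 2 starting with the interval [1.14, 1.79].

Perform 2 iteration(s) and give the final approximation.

f(x) = ln(x) + x - 2
Initial interval: [1.14, 1.79]

Iteration 1:
  c_1 = (1.140000 + 1.790000)/2 = 1.465000
  f(c_1) = f(1.465000) = -0.153145
  f(a) × f(c) ≥ 0, new interval: [1.465000, 1.790000]
Iteration 2:
  c_2 = (1.465000 + 1.790000)/2 = 1.627500
  f(c_2) = f(1.627500) = 0.114545
  f(a) × f(c) < 0, new interval: [1.465000, 1.627500]

After 2 iteration(s), the approximation is c_2 = 1.627500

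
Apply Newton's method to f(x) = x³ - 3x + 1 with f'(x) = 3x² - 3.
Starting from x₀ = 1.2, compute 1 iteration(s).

f(x) = x³ - 3x + 1
f'(x) = 3x² - 3
x₀ = 1.2

Newton-Raphson formula: x_{n+1} = x_n - f(x_n)/f'(x_n)

Iteration 1:
  f(1.200000) = -0.872000
  f'(1.200000) = 1.320000
  x_1 = 1.200000 - (-0.872000)/1.320000 = 1.860606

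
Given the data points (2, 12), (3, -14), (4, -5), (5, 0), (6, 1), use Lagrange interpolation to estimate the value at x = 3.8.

Lagrange interpolation formula:
P(x) = Σ yᵢ × Lᵢ(x)
where Lᵢ(x) = Π_{j≠i} (x - xⱼ)/(xᵢ - xⱼ)

L_0(3.8) = (3.8 - 3)/(2 - 3) × (3.8 - 4)/(2 - 4) × (3.8 - 5)/(2 - 5) × (3.8 - 6)/(2 - 6) = -0.017600
L_1(3.8) = (3.8 - 2)/(3 - 2) × (3.8 - 4)/(3 - 4) × (3.8 - 5)/(3 - 5) × (3.8 - 6)/(3 - 6) = 0.158400
L_2(3.8) = (3.8 - 2)/(4 - 2) × (3.8 - 3)/(4 - 3) × (3.8 - 5)/(4 - 5) × (3.8 - 6)/(4 - 6) = 0.950400
L_3(3.8) = (3.8 - 2)/(5 - 2) × (3.8 - 3)/(5 - 3) × (3.8 - 4)/(5 - 4) × (3.8 - 6)/(5 - 6) = -0.105600
L_4(3.8) = (3.8 - 2)/(6 - 2) × (3.8 - 3)/(6 - 3) × (3.8 - 4)/(6 - 4) × (3.8 - 5)/(6 - 5) = 0.014400

P(3.8) = 12×L_0(3.8) + (-14)×L_1(3.8) + (-5)×L_2(3.8) + 0×L_3(3.8) + 1×L_4(3.8)
P(3.8) = -7.166400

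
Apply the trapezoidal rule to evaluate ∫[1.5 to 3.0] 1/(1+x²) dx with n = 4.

f(x) = 1/(1+x²)
a = 1.5, b = 3.0, n = 4
h = (b - a)/n = 0.375000

Trapezoidal rule: (h/2)[f(x₀) + 2f(x₁) + 2f(x₂) + ... + f(xₙ)]

x_0 = 1.5000, f(x_0) = 0.307692, coefficient = 1
x_1 = 1.8750, f(x_1) = 0.221453, coefficient = 2
x_2 = 2.2500, f(x_2) = 0.164948, coefficient = 2
x_3 = 2.6250, f(x_3) = 0.126733, coefficient = 2
x_4 = 3.0000, f(x_4) = 0.100000, coefficient = 1

I ≈ (0.375000/2) × 1.433961 = 0.268868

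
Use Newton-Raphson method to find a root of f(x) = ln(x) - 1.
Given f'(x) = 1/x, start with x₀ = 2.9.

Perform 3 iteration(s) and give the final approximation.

f(x) = ln(x) - 1
f'(x) = 1/x
x₀ = 2.9

Newton-Raphson formula: x_{n+1} = x_n - f(x_n)/f'(x_n)

Iteration 1:
  f(2.900000) = 0.064711
  f'(2.900000) = 0.344828
  x_1 = 2.900000 - 0.064711/0.344828 = 2.712339
Iteration 2:
  f(2.712339) = -0.002189
  f'(2.712339) = 0.368685
  x_2 = 2.712339 - (-0.002189)/0.368685 = 2.718275
Iteration 3:
  f(2.718275) = -0.000002
  f'(2.718275) = 0.367880
  x_3 = 2.718275 - (-0.000002)/0.367880 = 2.718282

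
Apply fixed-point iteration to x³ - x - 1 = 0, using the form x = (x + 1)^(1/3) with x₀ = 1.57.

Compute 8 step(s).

Equation: x³ - x - 1 = 0
Fixed-point form: x = (x + 1)^(1/3)
x₀ = 1.57

x_1 = g(1.570000) = 1.369760
x_2 = g(1.369760) = 1.333219
x_3 = g(1.333219) = 1.326331
x_4 = g(1.326331) = 1.325024
x_5 = g(1.325024) = 1.324776
x_6 = g(1.324776) = 1.324729
x_7 = g(1.324729) = 1.324720
x_8 = g(1.324720) = 1.324718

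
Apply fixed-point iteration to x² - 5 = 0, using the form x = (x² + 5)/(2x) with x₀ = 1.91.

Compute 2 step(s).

Equation: x² - 5 = 0
Fixed-point form: x = (x² + 5)/(2x)
x₀ = 1.91

x_1 = g(1.910000) = 2.263901
x_2 = g(2.263901) = 2.236239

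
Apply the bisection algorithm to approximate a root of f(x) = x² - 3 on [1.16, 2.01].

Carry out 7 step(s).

f(x) = x² - 3
Initial interval: [1.16, 2.01]

Iteration 1:
  c_1 = (1.160000 + 2.010000)/2 = 1.585000
  f(c_1) = f(1.585000) = -0.487775
  f(a) × f(c) ≥ 0, new interval: [1.585000, 2.010000]
Iteration 2:
  c_2 = (1.585000 + 2.010000)/2 = 1.797500
  f(c_2) = f(1.797500) = 0.231006
  f(a) × f(c) < 0, new interval: [1.585000, 1.797500]
Iteration 3:
  c_3 = (1.585000 + 1.797500)/2 = 1.691250
  f(c_3) = f(1.691250) = -0.139673
  f(a) × f(c) ≥ 0, new interval: [1.691250, 1.797500]
Iteration 4:
  c_4 = (1.691250 + 1.797500)/2 = 1.744375
  f(c_4) = f(1.744375) = 0.042844
  f(a) × f(c) < 0, new interval: [1.691250, 1.744375]
Iteration 5:
  c_5 = (1.691250 + 1.744375)/2 = 1.717812
  f(c_5) = f(1.717812) = -0.049120
  f(a) × f(c) ≥ 0, new interval: [1.717812, 1.744375]
Iteration 6:
  c_6 = (1.717812 + 1.744375)/2 = 1.731094
  f(c_6) = f(1.731094) = -0.003314
  f(a) × f(c) ≥ 0, new interval: [1.731094, 1.744375]
Iteration 7:
  c_7 = (1.731094 + 1.744375)/2 = 1.737734
  f(c_7) = f(1.737734) = 0.019721
  f(a) × f(c) < 0, new interval: [1.731094, 1.737734]

After 7 iteration(s), the approximation is c_7 = 1.737734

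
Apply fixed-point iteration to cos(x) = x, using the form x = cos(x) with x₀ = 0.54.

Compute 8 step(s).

Equation: cos(x) = x
Fixed-point form: x = cos(x)
x₀ = 0.54

x_1 = g(0.540000) = 0.857709
x_2 = g(0.857709) = 0.654172
x_3 = g(0.654172) = 0.793552
x_4 = g(0.793552) = 0.701318
x_5 = g(0.701318) = 0.763993
x_6 = g(0.763993) = 0.722080
x_7 = g(0.722080) = 0.750433
x_8 = g(0.750433) = 0.731394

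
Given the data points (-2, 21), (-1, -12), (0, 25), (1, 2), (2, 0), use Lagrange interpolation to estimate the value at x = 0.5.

Lagrange interpolation formula:
P(x) = Σ yᵢ × Lᵢ(x)
where Lᵢ(x) = Π_{j≠i} (x - xⱼ)/(xᵢ - xⱼ)

L_0(0.5) = (0.5 - (-1))/(-2 - (-1)) × (0.5 - 0)/(-2 - 0) × (0.5 - 1)/(-2 - 1) × (0.5 - 2)/(-2 - 2) = 0.023438
L_1(0.5) = (0.5 - (-2))/(-1 - (-2)) × (0.5 - 0)/(-1 - 0) × (0.5 - 1)/(-1 - 1) × (0.5 - 2)/(-1 - 2) = -0.156250
L_2(0.5) = (0.5 - (-2))/(0 - (-2)) × (0.5 - (-1))/(0 - (-1)) × (0.5 - 1)/(0 - 1) × (0.5 - 2)/(0 - 2) = 0.703125
L_3(0.5) = (0.5 - (-2))/(1 - (-2)) × (0.5 - (-1))/(1 - (-1)) × (0.5 - 0)/(1 - 0) × (0.5 - 2)/(1 - 2) = 0.468750
L_4(0.5) = (0.5 - (-2))/(2 - (-2)) × (0.5 - (-1))/(2 - (-1)) × (0.5 - 0)/(2 - 0) × (0.5 - 1)/(2 - 1) = -0.039062

P(0.5) = 21×L_0(0.5) + (-12)×L_1(0.5) + 25×L_2(0.5) + 2×L_3(0.5) + 0×L_4(0.5)
P(0.5) = 20.882812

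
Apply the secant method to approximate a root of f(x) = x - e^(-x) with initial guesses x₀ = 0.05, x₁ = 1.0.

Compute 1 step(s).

f(x) = x - e^(-x)
x₀ = 0.05, x₁ = 1.0

Secant formula: x_{n+1} = x_n - f(x_n)(x_n - x_{n-1})/(f(x_n) - f(x_{n-1}))

Iteration 1:
  f(0.050000) = -0.901229
  f(1.000000) = 0.632121
  x_2 = 1.000000 - 0.632121×(1.000000 - 0.050000)/(0.632121 - (-0.901229))
       = 0.608364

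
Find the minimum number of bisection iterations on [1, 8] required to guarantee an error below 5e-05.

We need (b-a)/2^n ≤ 5e-05
(8 - 1)/2^n ≤ 5e-05
7/2^n ≤ 5e-05
2^n ≥ 140000
n ≥ log₂(140000) = 17.10
n ≥ 18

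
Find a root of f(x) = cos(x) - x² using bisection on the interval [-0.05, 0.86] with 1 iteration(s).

f(x) = cos(x) - x²
Initial interval: [-0.05, 0.86]

Iteration 1:
  c_1 = (-0.050000 + 0.860000)/2 = 0.405000
  f(c_1) = f(0.405000) = 0.755077
  f(a) × f(c) ≥ 0, new interval: [0.405000, 0.860000]

After 1 iteration(s), the approximation is c_1 = 0.405000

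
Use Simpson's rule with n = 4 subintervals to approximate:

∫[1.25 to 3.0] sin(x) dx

f(x) = sin(x)
a = 1.25, b = 3.0, n = 4
h = (b - a)/n = 0.437500

Simpson's rule: (h/3)[f(x₀) + 4f(x₁) + 2f(x₂) + ... + f(xₙ)]

x_0 = 1.2500, f(x_0) = 0.948985, coefficient = 1
x_1 = 1.6875, f(x_1) = 0.993198, coefficient = 4
x_2 = 2.1250, f(x_2) = 0.850320, coefficient = 2
x_3 = 2.5625, f(x_3) = 0.547265, coefficient = 4
x_4 = 3.0000, f(x_4) = 0.141120, coefficient = 1

I ≈ (0.437500/3) × 8.952595 = 1.305587
Exact value: 1.305315
Error: 0.000272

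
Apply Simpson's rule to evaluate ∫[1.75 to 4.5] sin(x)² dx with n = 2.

f(x) = sin(x)²
a = 1.75, b = 4.5, n = 2
h = (b - a)/n = 1.375000

Simpson's rule: (h/3)[f(x₀) + 4f(x₁) + 2f(x₂) + ... + f(xₙ)]

x_0 = 1.7500, f(x_0) = 0.968228, coefficient = 1
x_1 = 3.1250, f(x_1) = 0.000275, coefficient = 4
x_2 = 4.5000, f(x_2) = 0.955565, coefficient = 1

I ≈ (1.375000/3) × 1.924895 = 0.882243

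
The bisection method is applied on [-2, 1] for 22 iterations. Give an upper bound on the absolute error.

Bisection error bound: |error| ≤ (b-a)/2^n
|error| ≤ (1 - (-2))/2^22 = 3/2^22
|error| ≤ 0.0000007153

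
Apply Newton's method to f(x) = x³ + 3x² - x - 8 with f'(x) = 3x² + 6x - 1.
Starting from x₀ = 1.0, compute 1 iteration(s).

f(x) = x³ + 3x² - x - 8
f'(x) = 3x² + 6x - 1
x₀ = 1.0

Newton-Raphson formula: x_{n+1} = x_n - f(x_n)/f'(x_n)

Iteration 1:
  f(1.000000) = -5.000000
  f'(1.000000) = 8.000000
  x_1 = 1.000000 - (-5.000000)/8.000000 = 1.625000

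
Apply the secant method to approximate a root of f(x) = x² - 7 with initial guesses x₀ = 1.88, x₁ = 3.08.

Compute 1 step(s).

f(x) = x² - 7
x₀ = 1.88, x₁ = 3.08

Secant formula: x_{n+1} = x_n - f(x_n)(x_n - x_{n-1})/(f(x_n) - f(x_{n-1}))

Iteration 1:
  f(1.880000) = -3.465600
  f(3.080000) = 2.486400
  x_2 = 3.080000 - 2.486400×(3.080000 - 1.880000)/(2.486400 - (-3.465600))
       = 2.578710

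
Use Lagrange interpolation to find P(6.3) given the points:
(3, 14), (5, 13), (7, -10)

Lagrange interpolation formula:
P(x) = Σ yᵢ × Lᵢ(x)
where Lᵢ(x) = Π_{j≠i} (x - xⱼ)/(xᵢ - xⱼ)

L_0(6.3) = (6.3 - 5)/(3 - 5) × (6.3 - 7)/(3 - 7) = -0.113750
L_1(6.3) = (6.3 - 3)/(5 - 3) × (6.3 - 7)/(5 - 7) = 0.577500
L_2(6.3) = (6.3 - 3)/(7 - 3) × (6.3 - 5)/(7 - 5) = 0.536250

P(6.3) = 14×L_0(6.3) + 13×L_1(6.3) + (-10)×L_2(6.3)
P(6.3) = 0.552500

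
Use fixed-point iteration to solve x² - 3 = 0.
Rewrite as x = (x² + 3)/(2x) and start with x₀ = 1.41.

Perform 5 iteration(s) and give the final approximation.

Equation: x² - 3 = 0
Fixed-point form: x = (x² + 3)/(2x)
x₀ = 1.41

x_1 = g(1.410000) = 1.768830
x_2 = g(1.768830) = 1.732433
x_3 = g(1.732433) = 1.732051
x_4 = g(1.732051) = 1.732051
x_5 = g(1.732051) = 1.732051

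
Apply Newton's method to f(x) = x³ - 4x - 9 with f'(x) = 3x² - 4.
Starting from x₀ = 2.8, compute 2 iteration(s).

f(x) = x³ - 4x - 9
f'(x) = 3x² - 4
x₀ = 2.8

Newton-Raphson formula: x_{n+1} = x_n - f(x_n)/f'(x_n)

Iteration 1:
  f(2.800000) = 1.752000
  f'(2.800000) = 19.520000
  x_1 = 2.800000 - 1.752000/19.520000 = 2.710246
Iteration 2:
  f(2.710246) = 0.066946
  f'(2.710246) = 18.036299
  x_2 = 2.710246 - 0.066946/18.036299 = 2.706534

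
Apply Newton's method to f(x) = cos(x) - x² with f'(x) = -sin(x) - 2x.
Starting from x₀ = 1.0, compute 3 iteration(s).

f(x) = cos(x) - x²
f'(x) = -sin(x) - 2x
x₀ = 1.0

Newton-Raphson formula: x_{n+1} = x_n - f(x_n)/f'(x_n)

Iteration 1:
  f(1.000000) = -0.459698
  f'(1.000000) = -2.841471
  x_1 = 1.000000 - (-0.459698)/(-2.841471) = 0.838218
Iteration 2:
  f(0.838218) = -0.033822
  f'(0.838218) = -2.419890
  x_2 = 0.838218 - (-0.033822)/(-2.419890) = 0.824242
Iteration 3:
  f(0.824242) = -0.000261
  f'(0.824242) = -2.382517
  x_3 = 0.824242 - (-0.000261)/(-2.382517) = 0.824132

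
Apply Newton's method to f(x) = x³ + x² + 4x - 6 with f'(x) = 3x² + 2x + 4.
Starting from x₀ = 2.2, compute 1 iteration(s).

f(x) = x³ + x² + 4x - 6
f'(x) = 3x² + 2x + 4
x₀ = 2.2

Newton-Raphson formula: x_{n+1} = x_n - f(x_n)/f'(x_n)

Iteration 1:
  f(2.200000) = 18.288000
  f'(2.200000) = 22.920000
  x_1 = 2.200000 - 18.288000/22.920000 = 1.402094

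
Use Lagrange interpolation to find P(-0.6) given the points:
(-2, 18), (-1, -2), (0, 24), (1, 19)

Lagrange interpolation formula:
P(x) = Σ yᵢ × Lᵢ(x)
where Lᵢ(x) = Π_{j≠i} (x - xⱼ)/(xᵢ - xⱼ)

L_0(-0.6) = (-0.6 - (-1))/(-2 - (-1)) × (-0.6 - 0)/(-2 - 0) × (-0.6 - 1)/(-2 - 1) = -0.064000
L_1(-0.6) = (-0.6 - (-2))/(-1 - (-2)) × (-0.6 - 0)/(-1 - 0) × (-0.6 - 1)/(-1 - 1) = 0.672000
L_2(-0.6) = (-0.6 - (-2))/(0 - (-2)) × (-0.6 - (-1))/(0 - (-1)) × (-0.6 - 1)/(0 - 1) = 0.448000
L_3(-0.6) = (-0.6 - (-2))/(1 - (-2)) × (-0.6 - (-1))/(1 - (-1)) × (-0.6 - 0)/(1 - 0) = -0.056000

P(-0.6) = 18×L_0(-0.6) + (-2)×L_1(-0.6) + 24×L_2(-0.6) + 19×L_3(-0.6)
P(-0.6) = 7.192000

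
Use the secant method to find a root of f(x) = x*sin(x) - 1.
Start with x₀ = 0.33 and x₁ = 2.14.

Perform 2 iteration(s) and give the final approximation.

f(x) = x*sin(x) - 1
x₀ = 0.33, x₁ = 2.14

Secant formula: x_{n+1} = x_n - f(x_n)(x_n - x_{n-1})/(f(x_n) - f(x_{n-1}))

Iteration 1:
  f(0.330000) = -0.893066
  f(2.140000) = 0.802587
  x_2 = 2.140000 - 0.802587×(2.140000 - 0.330000)/(0.802587 - (-0.893066))
       = 1.283290
Iteration 2:
  f(2.140000) = 0.802587
  f(1.283290) = 0.230616
  x_3 = 1.283290 - 0.230616×(1.283290 - 2.140000)/(0.230616 - 0.802587)
       = 0.937868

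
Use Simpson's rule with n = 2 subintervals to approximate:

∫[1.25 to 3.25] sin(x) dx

f(x) = sin(x)
a = 1.25, b = 3.25, n = 2
h = (b - a)/n = 1.000000

Simpson's rule: (h/3)[f(x₀) + 4f(x₁) + 2f(x₂) + ... + f(xₙ)]

x_0 = 1.2500, f(x_0) = 0.948985, coefficient = 1
x_1 = 2.2500, f(x_1) = 0.778073, coefficient = 4
x_2 = 3.2500, f(x_2) = -0.108195, coefficient = 1

I ≈ (1.000000/3) × 3.953082 = 1.317694
Exact value: 1.309452
Error: 0.008242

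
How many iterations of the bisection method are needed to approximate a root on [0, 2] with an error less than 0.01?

We need (b-a)/2^n ≤ 0.01
(2 - 0)/2^n ≤ 0.01
2/2^n ≤ 0.01
2^n ≥ 200
n ≥ log₂(200) = 7.64
n ≥ 8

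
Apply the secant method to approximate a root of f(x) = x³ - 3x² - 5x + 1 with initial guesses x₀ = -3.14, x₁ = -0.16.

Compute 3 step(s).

f(x) = x³ - 3x² - 5x + 1
x₀ = -3.14, x₁ = -0.16

Secant formula: x_{n+1} = x_n - f(x_n)(x_n - x_{n-1})/(f(x_n) - f(x_{n-1}))

Iteration 1:
  f(-3.140000) = -43.837944
  f(-0.160000) = 1.719104
  x_2 = -0.160000 - 1.719104×(-0.160000 - (-3.140000))/(1.719104 - (-43.837944))
       = -0.272451
Iteration 2:
  f(-0.160000) = 1.719104
  f(-0.272451) = 2.119342
  x_3 = -0.272451 - 2.119342×(-0.272451 - (-0.160000))/(2.119342 - 1.719104)
       = 0.322999
Iteration 3:
  f(-0.272451) = 2.119342
  f(0.322999) = -0.894285
  x_4 = 0.322999 - (-0.894285)×(0.322999 - (-0.272451))/(-0.894285 - 2.119342)
       = 0.146301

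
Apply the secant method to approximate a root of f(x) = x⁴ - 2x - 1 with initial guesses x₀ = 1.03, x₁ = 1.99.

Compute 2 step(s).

f(x) = x⁴ - 2x - 1
x₀ = 1.03, x₁ = 1.99

Secant formula: x_{n+1} = x_n - f(x_n)(x_n - x_{n-1})/(f(x_n) - f(x_{n-1}))

Iteration 1:
  f(1.030000) = -1.934491
  f(1.990000) = 10.702392
  x_2 = 1.990000 - 10.702392×(1.990000 - 1.030000)/(10.702392 - (-1.934491))
       = 1.176960
Iteration 2:
  f(1.990000) = 10.702392
  f(1.176960) = -1.435046
  x_3 = 1.176960 - (-1.435046)×(1.176960 - 1.990000)/(-1.435046 - 10.702392)
       = 1.273088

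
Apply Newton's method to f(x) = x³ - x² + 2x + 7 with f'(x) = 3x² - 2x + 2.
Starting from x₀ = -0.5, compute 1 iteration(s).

f(x) = x³ - x² + 2x + 7
f'(x) = 3x² - 2x + 2
x₀ = -0.5

Newton-Raphson formula: x_{n+1} = x_n - f(x_n)/f'(x_n)

Iteration 1:
  f(-0.500000) = 5.625000
  f'(-0.500000) = 3.750000
  x_1 = -0.500000 - 5.625000/3.750000 = -2.000000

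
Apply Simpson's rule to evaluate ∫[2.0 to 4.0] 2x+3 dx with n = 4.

f(x) = 2x+3
a = 2.0, b = 4.0, n = 4
h = (b - a)/n = 0.500000

Simpson's rule: (h/3)[f(x₀) + 4f(x₁) + 2f(x₂) + ... + f(xₙ)]

x_0 = 2.0000, f(x_0) = 7.000000, coefficient = 1
x_1 = 2.5000, f(x_1) = 8.000000, coefficient = 4
x_2 = 3.0000, f(x_2) = 9.000000, coefficient = 2
x_3 = 3.5000, f(x_3) = 10.000000, coefficient = 4
x_4 = 4.0000, f(x_4) = 11.000000, coefficient = 1

I ≈ (0.500000/3) × 108.000000 = 18.000000
Exact value: 18.000000
Error: 0.000000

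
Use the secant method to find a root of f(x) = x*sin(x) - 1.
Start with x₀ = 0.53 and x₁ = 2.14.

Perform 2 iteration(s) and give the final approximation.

f(x) = x*sin(x) - 1
x₀ = 0.53, x₁ = 2.14

Secant formula: x_{n+1} = x_n - f(x_n)(x_n - x_{n-1})/(f(x_n) - f(x_{n-1}))

Iteration 1:
  f(0.530000) = -0.732067
  f(2.140000) = 0.802587
  x_2 = 2.140000 - 0.802587×(2.140000 - 0.530000)/(0.802587 - (-0.732067))
       = 1.298009
Iteration 2:
  f(2.140000) = 0.802587
  f(1.298009) = 0.250013
  x_3 = 1.298009 - 0.250013×(1.298009 - 2.140000)/(0.250013 - 0.802587)
       = 0.917048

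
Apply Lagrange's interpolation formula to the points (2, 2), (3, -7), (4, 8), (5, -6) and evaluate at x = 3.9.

Lagrange interpolation formula:
P(x) = Σ yᵢ × Lᵢ(x)
where Lᵢ(x) = Π_{j≠i} (x - xⱼ)/(xᵢ - xⱼ)

L_0(3.9) = (3.9 - 3)/(2 - 3) × (3.9 - 4)/(2 - 4) × (3.9 - 5)/(2 - 5) = -0.016500
L_1(3.9) = (3.9 - 2)/(3 - 2) × (3.9 - 4)/(3 - 4) × (3.9 - 5)/(3 - 5) = 0.104500
L_2(3.9) = (3.9 - 2)/(4 - 2) × (3.9 - 3)/(4 - 3) × (3.9 - 5)/(4 - 5) = 0.940500
L_3(3.9) = (3.9 - 2)/(5 - 2) × (3.9 - 3)/(5 - 3) × (3.9 - 4)/(5 - 4) = -0.028500

P(3.9) = 2×L_0(3.9) + (-7)×L_1(3.9) + 8×L_2(3.9) + (-6)×L_3(3.9)
P(3.9) = 6.930500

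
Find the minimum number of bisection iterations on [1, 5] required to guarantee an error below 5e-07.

We need (b-a)/2^n ≤ 5e-07
(5 - 1)/2^n ≤ 5e-07
4/2^n ≤ 5e-07
2^n ≥ 8000000
n ≥ log₂(8000000) = 22.93
n ≥ 23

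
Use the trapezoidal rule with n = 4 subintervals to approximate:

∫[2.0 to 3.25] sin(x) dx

f(x) = sin(x)
a = 2.0, b = 3.25, n = 4
h = (b - a)/n = 0.312500

Trapezoidal rule: (h/2)[f(x₀) + 2f(x₁) + 2f(x₂) + ... + f(xₙ)]

x_0 = 2.0000, f(x_0) = 0.909297, coefficient = 1
x_1 = 2.3125, f(x_1) = 0.737319, coefficient = 2
x_2 = 2.6250, f(x_2) = 0.493920, coefficient = 2
x_3 = 2.9375, f(x_3) = 0.202679, coefficient = 2
x_4 = 3.2500, f(x_4) = -0.108195, coefficient = 1

I ≈ (0.312500/2) × 3.668938 = 0.573272
Exact value: 0.577983
Error: 0.004711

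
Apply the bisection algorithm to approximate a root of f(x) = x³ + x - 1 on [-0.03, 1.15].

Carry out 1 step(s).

f(x) = x³ + x - 1
Initial interval: [-0.03, 1.15]

Iteration 1:
  c_1 = (-0.030000 + 1.150000)/2 = 0.560000
  f(c_1) = f(0.560000) = -0.264384
  f(a) × f(c) ≥ 0, new interval: [0.560000, 1.150000]

After 1 iteration(s), the approximation is c_1 = 0.560000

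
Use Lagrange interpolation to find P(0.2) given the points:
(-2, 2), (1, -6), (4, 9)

Lagrange interpolation formula:
P(x) = Σ yᵢ × Lᵢ(x)
where Lᵢ(x) = Π_{j≠i} (x - xⱼ)/(xᵢ - xⱼ)

L_0(0.2) = (0.2 - 1)/(-2 - 1) × (0.2 - 4)/(-2 - 4) = 0.168889
L_1(0.2) = (0.2 - (-2))/(1 - (-2)) × (0.2 - 4)/(1 - 4) = 0.928889
L_2(0.2) = (0.2 - (-2))/(4 - (-2)) × (0.2 - 1)/(4 - 1) = -0.097778

P(0.2) = 2×L_0(0.2) + (-6)×L_1(0.2) + 9×L_2(0.2)
P(0.2) = -6.115556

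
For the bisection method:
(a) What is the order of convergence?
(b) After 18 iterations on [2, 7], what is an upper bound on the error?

(a) Bisection has linear (order 1) convergence; the error is halved each step.

(b) Error bound = (b-a)/2^n = (7 - 2)/2^{18}
    = 5/2^{18}

(a) 1 (linear); (b) error ≤ 1.91e-05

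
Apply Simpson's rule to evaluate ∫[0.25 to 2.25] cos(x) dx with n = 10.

f(x) = cos(x)
a = 0.25, b = 2.25, n = 10
h = (b - a)/n = 0.200000

Simpson's rule: (h/3)[f(x₀) + 4f(x₁) + 2f(x₂) + ... + f(xₙ)]

x_0 = 0.2500, f(x_0) = 0.968912, coefficient = 1
x_1 = 0.4500, f(x_1) = 0.900447, coefficient = 4
x_2 = 0.6500, f(x_2) = 0.796084, coefficient = 2
x_3 = 0.8500, f(x_3) = 0.659983, coefficient = 4
x_4 = 1.0500, f(x_4) = 0.497571, coefficient = 2
x_5 = 1.2500, f(x_5) = 0.315322, coefficient = 4
x_6 = 1.4500, f(x_6) = 0.120503, coefficient = 2
x_7 = 1.6500, f(x_7) = -0.079121, coefficient = 4
x_8 = 1.8500, f(x_8) = -0.275590, coefficient = 2
x_9 = 2.0500, f(x_9) = -0.461073, coefficient = 4
x_10 = 2.2500, f(x_10) = -0.628174, coefficient = 1

I ≈ (0.200000/3) × 7.960110 = 0.530674
Exact value: 0.530669
Error: 0.000005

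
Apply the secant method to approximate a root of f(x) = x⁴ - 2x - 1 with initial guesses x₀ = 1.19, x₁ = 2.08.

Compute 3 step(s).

f(x) = x⁴ - 2x - 1
x₀ = 1.19, x₁ = 2.08

Secant formula: x_{n+1} = x_n - f(x_n)(x_n - x_{n-1})/(f(x_n) - f(x_{n-1}))

Iteration 1:
  f(1.190000) = -1.374661
  f(2.080000) = 13.557737
  x_2 = 2.080000 - 13.557737×(2.080000 - 1.190000)/(13.557737 - (-1.374661))
       = 1.271932
Iteration 2:
  f(2.080000) = 13.557737
  f(1.271932) = -0.926549
  x_3 = 1.271932 - (-0.926549)×(1.271932 - 2.080000)/(-0.926549 - 13.557737)
       = 1.323624
Iteration 3:
  f(1.271932) = -0.926549
  f(1.323624) = -0.577813
  x_4 = 1.323624 - (-0.577813)×(1.323624 - 1.271932)/(-0.577813 - (-0.926549))
       = 1.409270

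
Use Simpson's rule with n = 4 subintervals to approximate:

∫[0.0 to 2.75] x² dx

f(x) = x²
a = 0.0, b = 2.75, n = 4
h = (b - a)/n = 0.687500

Simpson's rule: (h/3)[f(x₀) + 4f(x₁) + 2f(x₂) + ... + f(xₙ)]

x_0 = 0.0000, f(x_0) = 0.000000, coefficient = 1
x_1 = 0.6875, f(x_1) = 0.472656, coefficient = 4
x_2 = 1.3750, f(x_2) = 1.890625, coefficient = 2
x_3 = 2.0625, f(x_3) = 4.253906, coefficient = 4
x_4 = 2.7500, f(x_4) = 7.562500, coefficient = 1

I ≈ (0.687500/3) × 30.250000 = 6.932292
Exact value: 6.932292
Error: 0.000000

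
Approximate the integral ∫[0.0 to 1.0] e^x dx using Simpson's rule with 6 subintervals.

f(x) = e^x
a = 0.0, b = 1.0, n = 6
h = (b - a)/n = 0.166667

Simpson's rule: (h/3)[f(x₀) + 4f(x₁) + 2f(x₂) + ... + f(xₙ)]

x_0 = 0.0000, f(x_0) = 1.000000, coefficient = 1
x_1 = 0.1667, f(x_1) = 1.181360, coefficient = 4
x_2 = 0.3333, f(x_2) = 1.395612, coefficient = 2
x_3 = 0.5000, f(x_3) = 1.648721, coefficient = 4
x_4 = 0.6667, f(x_4) = 1.947734, coefficient = 2
x_5 = 0.8333, f(x_5) = 2.300976, coefficient = 4
x_6 = 1.0000, f(x_6) = 2.718282, coefficient = 1

I ≈ (0.166667/3) × 30.929205 = 1.718289
Exact value: 1.718282
Error: 0.000007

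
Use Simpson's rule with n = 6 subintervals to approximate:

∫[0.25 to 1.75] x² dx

f(x) = x²
a = 0.25, b = 1.75, n = 6
h = (b - a)/n = 0.250000

Simpson's rule: (h/3)[f(x₀) + 4f(x₁) + 2f(x₂) + ... + f(xₙ)]

x_0 = 0.2500, f(x_0) = 0.062500, coefficient = 1
x_1 = 0.5000, f(x_1) = 0.250000, coefficient = 4
x_2 = 0.7500, f(x_2) = 0.562500, coefficient = 2
x_3 = 1.0000, f(x_3) = 1.000000, coefficient = 4
x_4 = 1.2500, f(x_4) = 1.562500, coefficient = 2
x_5 = 1.5000, f(x_5) = 2.250000, coefficient = 4
x_6 = 1.7500, f(x_6) = 3.062500, coefficient = 1

I ≈ (0.250000/3) × 21.375000 = 1.781250
Exact value: 1.781250
Error: 0.000000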